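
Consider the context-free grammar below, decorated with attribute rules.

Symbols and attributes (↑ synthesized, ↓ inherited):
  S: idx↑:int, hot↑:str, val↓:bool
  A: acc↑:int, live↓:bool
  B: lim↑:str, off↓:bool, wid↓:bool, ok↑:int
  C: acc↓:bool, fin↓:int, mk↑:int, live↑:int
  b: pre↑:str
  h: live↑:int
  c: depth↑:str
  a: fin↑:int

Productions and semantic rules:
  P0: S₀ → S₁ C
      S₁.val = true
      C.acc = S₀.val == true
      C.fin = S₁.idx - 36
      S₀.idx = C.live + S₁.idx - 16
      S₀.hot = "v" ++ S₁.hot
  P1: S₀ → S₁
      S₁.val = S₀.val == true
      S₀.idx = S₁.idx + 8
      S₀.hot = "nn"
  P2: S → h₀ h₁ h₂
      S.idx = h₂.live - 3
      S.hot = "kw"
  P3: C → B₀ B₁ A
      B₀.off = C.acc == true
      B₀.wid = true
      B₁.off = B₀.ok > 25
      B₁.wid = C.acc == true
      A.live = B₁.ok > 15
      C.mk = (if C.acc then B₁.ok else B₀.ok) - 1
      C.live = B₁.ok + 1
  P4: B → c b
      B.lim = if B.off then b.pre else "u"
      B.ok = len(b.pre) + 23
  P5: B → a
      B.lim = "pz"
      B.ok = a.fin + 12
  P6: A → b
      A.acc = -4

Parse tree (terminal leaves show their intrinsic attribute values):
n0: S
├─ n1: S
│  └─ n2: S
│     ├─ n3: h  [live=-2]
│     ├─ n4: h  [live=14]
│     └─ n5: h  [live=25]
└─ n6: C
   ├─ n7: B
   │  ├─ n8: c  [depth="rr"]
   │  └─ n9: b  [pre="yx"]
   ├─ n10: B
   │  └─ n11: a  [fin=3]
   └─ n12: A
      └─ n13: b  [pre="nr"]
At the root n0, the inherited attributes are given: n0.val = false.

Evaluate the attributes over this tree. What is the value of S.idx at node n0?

1. n0.val = false  [given at root]
2. n1.val = true  [true]
3. n2.val = true  [S₀.val == true]
4. n3.live = -2  [terminal]
5. n4.live = 14  [terminal]
6. n5.live = 25  [terminal]
7. n2.idx = 22  [h₂.live - 3]
8. n2.hot = "kw"  ["kw"]
9. n1.idx = 30  [S₁.idx + 8]
10. n1.hot = "nn"  ["nn"]
11. n6.acc = false  [S₀.val == true]
12. n6.fin = -6  [S₁.idx - 36]
13. n7.off = false  [C.acc == true]
14. n7.wid = true  [true]
15. n8.depth = "rr"  [terminal]
16. n9.pre = "yx"  [terminal]
17. n7.lim = "u"  [if B.off then b.pre else "u"]
18. n7.ok = 25  [len(b.pre) + 23]
19. n10.off = false  [B₀.ok > 25]
20. n10.wid = false  [C.acc == true]
21. n11.fin = 3  [terminal]
22. n10.lim = "pz"  ["pz"]
23. n10.ok = 15  [a.fin + 12]
24. n12.live = false  [B₁.ok > 15]
25. n13.pre = "nr"  [terminal]
26. n12.acc = -4  [-4]
27. n6.mk = 24  [(if C.acc then B₁.ok else B₀.ok) - 1]
28. n6.live = 16  [B₁.ok + 1]
29. n0.idx = 30  [C.live + S₁.idx - 16]
30. n0.hot = "vnn"  ["v" ++ S₁.hot]

30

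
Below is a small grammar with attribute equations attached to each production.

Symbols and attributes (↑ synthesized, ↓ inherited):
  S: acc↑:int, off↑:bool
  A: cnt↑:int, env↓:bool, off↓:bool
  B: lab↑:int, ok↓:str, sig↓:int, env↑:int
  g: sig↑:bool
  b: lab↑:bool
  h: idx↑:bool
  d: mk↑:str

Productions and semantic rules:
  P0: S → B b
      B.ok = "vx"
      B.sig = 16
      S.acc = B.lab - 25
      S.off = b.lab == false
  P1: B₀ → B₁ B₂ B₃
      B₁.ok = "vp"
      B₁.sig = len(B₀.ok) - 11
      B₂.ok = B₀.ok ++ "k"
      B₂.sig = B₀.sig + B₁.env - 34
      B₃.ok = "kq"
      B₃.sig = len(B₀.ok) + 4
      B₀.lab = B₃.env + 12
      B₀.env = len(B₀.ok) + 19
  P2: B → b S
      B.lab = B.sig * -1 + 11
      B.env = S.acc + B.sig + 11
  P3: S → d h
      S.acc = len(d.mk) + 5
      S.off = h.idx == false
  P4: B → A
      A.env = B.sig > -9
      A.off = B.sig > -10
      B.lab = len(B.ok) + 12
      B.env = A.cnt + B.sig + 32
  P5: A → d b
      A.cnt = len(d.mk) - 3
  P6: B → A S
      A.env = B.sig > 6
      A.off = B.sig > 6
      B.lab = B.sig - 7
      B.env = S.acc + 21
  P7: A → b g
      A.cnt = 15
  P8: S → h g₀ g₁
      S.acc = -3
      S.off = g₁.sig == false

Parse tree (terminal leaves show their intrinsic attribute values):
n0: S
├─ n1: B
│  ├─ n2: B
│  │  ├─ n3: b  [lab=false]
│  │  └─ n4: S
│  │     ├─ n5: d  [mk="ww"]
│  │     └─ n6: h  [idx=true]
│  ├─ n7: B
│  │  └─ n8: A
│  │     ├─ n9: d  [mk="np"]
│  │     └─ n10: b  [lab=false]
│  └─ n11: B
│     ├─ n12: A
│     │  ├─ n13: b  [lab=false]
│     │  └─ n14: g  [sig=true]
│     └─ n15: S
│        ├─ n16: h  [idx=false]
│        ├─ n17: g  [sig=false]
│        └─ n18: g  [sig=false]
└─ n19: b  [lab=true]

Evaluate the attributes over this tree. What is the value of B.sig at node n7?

1. n1.ok = "vx"  ["vx"]
2. n1.sig = 16  [16]
3. n2.ok = "vp"  ["vp"]
4. n2.sig = -9  [len(B₀.ok) - 11]
5. n3.lab = false  [terminal]
6. n5.mk = "ww"  [terminal]
7. n6.idx = true  [terminal]
8. n4.acc = 7  [len(d.mk) + 5]
9. n4.off = false  [h.idx == false]
10. n2.lab = 20  [B.sig * -1 + 11]
11. n2.env = 9  [S.acc + B.sig + 11]
12. n7.ok = "vxk"  [B₀.ok ++ "k"]
13. n7.sig = -9  [B₀.sig + B₁.env - 34]
14. n8.env = false  [B.sig > -9]
15. n8.off = true  [B.sig > -10]
16. n9.mk = "np"  [terminal]
17. n10.lab = false  [terminal]
18. n8.cnt = -1  [len(d.mk) - 3]
19. n7.lab = 15  [len(B.ok) + 12]
20. n7.env = 22  [A.cnt + B.sig + 32]
21. n11.ok = "kq"  ["kq"]
22. n11.sig = 6  [len(B₀.ok) + 4]
23. n12.env = false  [B.sig > 6]
24. n12.off = false  [B.sig > 6]
25. n13.lab = false  [terminal]
26. n14.sig = true  [terminal]
27. n12.cnt = 15  [15]
28. n16.idx = false  [terminal]
29. n17.sig = false  [terminal]
30. n18.sig = false  [terminal]
31. n15.acc = -3  [-3]
32. n15.off = true  [g₁.sig == false]
33. n11.lab = -1  [B.sig - 7]
34. n11.env = 18  [S.acc + 21]
35. n1.lab = 30  [B₃.env + 12]
36. n1.env = 21  [len(B₀.ok) + 19]
37. n19.lab = true  [terminal]
38. n0.acc = 5  [B.lab - 25]
39. n0.off = false  [b.lab == false]

-9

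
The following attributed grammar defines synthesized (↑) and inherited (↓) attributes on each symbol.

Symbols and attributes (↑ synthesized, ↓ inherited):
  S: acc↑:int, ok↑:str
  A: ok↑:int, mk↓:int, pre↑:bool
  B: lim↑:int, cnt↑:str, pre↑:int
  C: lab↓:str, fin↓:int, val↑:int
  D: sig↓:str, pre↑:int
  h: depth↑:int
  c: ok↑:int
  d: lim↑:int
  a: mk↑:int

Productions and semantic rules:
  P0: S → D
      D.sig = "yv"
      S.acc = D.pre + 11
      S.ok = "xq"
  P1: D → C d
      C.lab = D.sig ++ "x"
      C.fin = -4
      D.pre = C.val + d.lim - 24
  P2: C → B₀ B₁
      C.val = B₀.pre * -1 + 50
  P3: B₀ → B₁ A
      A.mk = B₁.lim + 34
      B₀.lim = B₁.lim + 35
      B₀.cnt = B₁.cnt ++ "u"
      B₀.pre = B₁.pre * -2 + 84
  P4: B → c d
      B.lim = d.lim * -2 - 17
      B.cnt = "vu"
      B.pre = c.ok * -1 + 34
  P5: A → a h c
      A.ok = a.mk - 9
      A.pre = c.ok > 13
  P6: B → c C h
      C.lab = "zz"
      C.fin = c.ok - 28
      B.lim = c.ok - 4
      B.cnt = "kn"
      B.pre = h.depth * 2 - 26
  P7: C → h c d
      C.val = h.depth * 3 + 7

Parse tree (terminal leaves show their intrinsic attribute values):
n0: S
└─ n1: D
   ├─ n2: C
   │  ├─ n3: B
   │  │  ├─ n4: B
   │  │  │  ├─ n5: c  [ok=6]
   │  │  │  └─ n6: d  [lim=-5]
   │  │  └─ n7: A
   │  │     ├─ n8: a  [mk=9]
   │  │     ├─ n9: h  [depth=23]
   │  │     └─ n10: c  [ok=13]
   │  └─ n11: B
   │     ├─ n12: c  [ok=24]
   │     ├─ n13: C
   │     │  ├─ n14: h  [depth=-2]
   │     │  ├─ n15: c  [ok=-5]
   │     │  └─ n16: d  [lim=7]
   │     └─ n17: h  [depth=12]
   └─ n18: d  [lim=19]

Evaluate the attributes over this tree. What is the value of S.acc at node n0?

28

1. n1.sig = "yv"  ["yv"]
2. n2.lab = "yvx"  [D.sig ++ "x"]
3. n2.fin = -4  [-4]
4. n5.ok = 6  [terminal]
5. n6.lim = -5  [terminal]
6. n4.lim = -7  [d.lim * -2 - 17]
7. n4.cnt = "vu"  ["vu"]
8. n4.pre = 28  [c.ok * -1 + 34]
9. n7.mk = 27  [B₁.lim + 34]
10. n8.mk = 9  [terminal]
11. n9.depth = 23  [terminal]
12. n10.ok = 13  [terminal]
13. n7.ok = 0  [a.mk - 9]
14. n7.pre = false  [c.ok > 13]
15. n3.lim = 28  [B₁.lim + 35]
16. n3.cnt = "vuu"  [B₁.cnt ++ "u"]
17. n3.pre = 28  [B₁.pre * -2 + 84]
18. n12.ok = 24  [terminal]
19. n13.lab = "zz"  ["zz"]
20. n13.fin = -4  [c.ok - 28]
21. n14.depth = -2  [terminal]
22. n15.ok = -5  [terminal]
23. n16.lim = 7  [terminal]
24. n13.val = 1  [h.depth * 3 + 7]
25. n17.depth = 12  [terminal]
26. n11.lim = 20  [c.ok - 4]
27. n11.cnt = "kn"  ["kn"]
28. n11.pre = -2  [h.depth * 2 - 26]
29. n2.val = 22  [B₀.pre * -1 + 50]
30. n18.lim = 19  [terminal]
31. n1.pre = 17  [C.val + d.lim - 24]
32. n0.acc = 28  [D.pre + 11]
33. n0.ok = "xq"  ["xq"]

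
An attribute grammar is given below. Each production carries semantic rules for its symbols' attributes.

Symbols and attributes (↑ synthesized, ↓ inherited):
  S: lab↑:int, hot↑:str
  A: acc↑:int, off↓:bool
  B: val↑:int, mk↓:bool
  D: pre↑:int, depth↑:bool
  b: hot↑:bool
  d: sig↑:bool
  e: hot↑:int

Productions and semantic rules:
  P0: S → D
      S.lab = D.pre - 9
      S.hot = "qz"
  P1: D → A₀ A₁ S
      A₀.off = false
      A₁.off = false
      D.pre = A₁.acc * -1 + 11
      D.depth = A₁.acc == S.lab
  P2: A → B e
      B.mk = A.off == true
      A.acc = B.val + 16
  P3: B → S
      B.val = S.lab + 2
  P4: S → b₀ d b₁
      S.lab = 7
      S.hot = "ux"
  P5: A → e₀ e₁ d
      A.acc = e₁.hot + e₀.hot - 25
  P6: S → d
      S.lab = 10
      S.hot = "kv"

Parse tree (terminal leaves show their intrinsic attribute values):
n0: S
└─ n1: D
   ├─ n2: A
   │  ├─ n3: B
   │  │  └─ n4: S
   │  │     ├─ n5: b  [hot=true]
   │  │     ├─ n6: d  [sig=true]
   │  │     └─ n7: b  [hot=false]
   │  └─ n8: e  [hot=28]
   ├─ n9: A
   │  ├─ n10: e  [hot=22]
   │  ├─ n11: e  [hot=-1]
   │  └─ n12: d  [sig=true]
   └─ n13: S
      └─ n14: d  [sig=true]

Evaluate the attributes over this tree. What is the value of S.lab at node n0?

6

1. n2.off = false  [false]
2. n3.mk = false  [A.off == true]
3. n5.hot = true  [terminal]
4. n6.sig = true  [terminal]
5. n7.hot = false  [terminal]
6. n4.lab = 7  [7]
7. n4.hot = "ux"  ["ux"]
8. n3.val = 9  [S.lab + 2]
9. n8.hot = 28  [terminal]
10. n2.acc = 25  [B.val + 16]
11. n9.off = false  [false]
12. n10.hot = 22  [terminal]
13. n11.hot = -1  [terminal]
14. n12.sig = true  [terminal]
15. n9.acc = -4  [e₁.hot + e₀.hot - 25]
16. n14.sig = true  [terminal]
17. n13.lab = 10  [10]
18. n13.hot = "kv"  ["kv"]
19. n1.pre = 15  [A₁.acc * -1 + 11]
20. n1.depth = false  [A₁.acc == S.lab]
21. n0.lab = 6  [D.pre - 9]
22. n0.hot = "qz"  ["qz"]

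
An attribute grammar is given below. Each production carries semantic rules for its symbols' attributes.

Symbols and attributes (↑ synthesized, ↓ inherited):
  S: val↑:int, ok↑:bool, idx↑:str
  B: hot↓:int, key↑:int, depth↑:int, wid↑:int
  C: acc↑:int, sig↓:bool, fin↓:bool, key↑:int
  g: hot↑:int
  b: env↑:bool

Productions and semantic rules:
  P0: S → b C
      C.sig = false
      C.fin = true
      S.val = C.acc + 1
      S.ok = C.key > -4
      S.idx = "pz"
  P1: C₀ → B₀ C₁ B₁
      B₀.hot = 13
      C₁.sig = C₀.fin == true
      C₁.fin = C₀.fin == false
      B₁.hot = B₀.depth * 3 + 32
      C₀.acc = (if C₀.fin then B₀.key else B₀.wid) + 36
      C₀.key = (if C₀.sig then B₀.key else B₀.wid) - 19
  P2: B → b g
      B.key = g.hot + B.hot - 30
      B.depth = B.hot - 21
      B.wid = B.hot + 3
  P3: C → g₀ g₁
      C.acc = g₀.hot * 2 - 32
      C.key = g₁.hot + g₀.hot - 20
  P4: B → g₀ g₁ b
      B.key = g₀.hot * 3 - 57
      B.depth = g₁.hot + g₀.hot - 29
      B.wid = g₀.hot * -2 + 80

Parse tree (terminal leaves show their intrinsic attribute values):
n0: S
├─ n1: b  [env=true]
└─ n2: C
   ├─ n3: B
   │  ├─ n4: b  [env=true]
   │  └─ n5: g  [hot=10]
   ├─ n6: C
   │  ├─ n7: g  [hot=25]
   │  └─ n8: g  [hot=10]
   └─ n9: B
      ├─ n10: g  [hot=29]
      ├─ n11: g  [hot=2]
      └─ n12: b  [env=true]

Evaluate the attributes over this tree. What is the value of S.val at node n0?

1. n1.env = true  [terminal]
2. n2.sig = false  [false]
3. n2.fin = true  [true]
4. n3.hot = 13  [13]
5. n4.env = true  [terminal]
6. n5.hot = 10  [terminal]
7. n3.key = -7  [g.hot + B.hot - 30]
8. n3.depth = -8  [B.hot - 21]
9. n3.wid = 16  [B.hot + 3]
10. n6.sig = true  [C₀.fin == true]
11. n6.fin = false  [C₀.fin == false]
12. n7.hot = 25  [terminal]
13. n8.hot = 10  [terminal]
14. n6.acc = 18  [g₀.hot * 2 - 32]
15. n6.key = 15  [g₁.hot + g₀.hot - 20]
16. n9.hot = 8  [B₀.depth * 3 + 32]
17. n10.hot = 29  [terminal]
18. n11.hot = 2  [terminal]
19. n12.env = true  [terminal]
20. n9.key = 30  [g₀.hot * 3 - 57]
21. n9.depth = 2  [g₁.hot + g₀.hot - 29]
22. n9.wid = 22  [g₀.hot * -2 + 80]
23. n2.acc = 29  [(if C₀.fin then B₀.key else B₀.wid) + 36]
24. n2.key = -3  [(if C₀.sig then B₀.key else B₀.wid) - 19]
25. n0.val = 30  [C.acc + 1]
26. n0.ok = true  [C.key > -4]
27. n0.idx = "pz"  ["pz"]

30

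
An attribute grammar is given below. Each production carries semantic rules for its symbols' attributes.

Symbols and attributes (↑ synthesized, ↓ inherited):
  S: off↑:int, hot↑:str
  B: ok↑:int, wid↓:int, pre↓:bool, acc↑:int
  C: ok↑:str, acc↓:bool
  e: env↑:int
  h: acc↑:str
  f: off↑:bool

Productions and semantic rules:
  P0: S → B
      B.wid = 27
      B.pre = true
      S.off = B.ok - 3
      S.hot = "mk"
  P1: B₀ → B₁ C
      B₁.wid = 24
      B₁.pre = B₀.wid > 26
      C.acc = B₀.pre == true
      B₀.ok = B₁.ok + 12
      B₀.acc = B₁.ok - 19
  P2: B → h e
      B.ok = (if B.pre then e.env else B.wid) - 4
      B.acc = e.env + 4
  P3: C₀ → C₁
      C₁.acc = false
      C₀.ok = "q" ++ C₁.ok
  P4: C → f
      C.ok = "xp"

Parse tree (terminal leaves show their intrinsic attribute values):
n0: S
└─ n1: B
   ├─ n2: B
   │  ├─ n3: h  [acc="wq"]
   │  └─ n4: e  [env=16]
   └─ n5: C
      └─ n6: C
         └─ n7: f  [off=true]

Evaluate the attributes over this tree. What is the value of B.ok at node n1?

1. n1.wid = 27  [27]
2. n1.pre = true  [true]
3. n2.wid = 24  [24]
4. n2.pre = true  [B₀.wid > 26]
5. n3.acc = "wq"  [terminal]
6. n4.env = 16  [terminal]
7. n2.ok = 12  [(if B.pre then e.env else B.wid) - 4]
8. n2.acc = 20  [e.env + 4]
9. n5.acc = true  [B₀.pre == true]
10. n6.acc = false  [false]
11. n7.off = true  [terminal]
12. n6.ok = "xp"  ["xp"]
13. n5.ok = "qxp"  ["q" ++ C₁.ok]
14. n1.ok = 24  [B₁.ok + 12]
15. n1.acc = -7  [B₁.ok - 19]
16. n0.off = 21  [B.ok - 3]
17. n0.hot = "mk"  ["mk"]

24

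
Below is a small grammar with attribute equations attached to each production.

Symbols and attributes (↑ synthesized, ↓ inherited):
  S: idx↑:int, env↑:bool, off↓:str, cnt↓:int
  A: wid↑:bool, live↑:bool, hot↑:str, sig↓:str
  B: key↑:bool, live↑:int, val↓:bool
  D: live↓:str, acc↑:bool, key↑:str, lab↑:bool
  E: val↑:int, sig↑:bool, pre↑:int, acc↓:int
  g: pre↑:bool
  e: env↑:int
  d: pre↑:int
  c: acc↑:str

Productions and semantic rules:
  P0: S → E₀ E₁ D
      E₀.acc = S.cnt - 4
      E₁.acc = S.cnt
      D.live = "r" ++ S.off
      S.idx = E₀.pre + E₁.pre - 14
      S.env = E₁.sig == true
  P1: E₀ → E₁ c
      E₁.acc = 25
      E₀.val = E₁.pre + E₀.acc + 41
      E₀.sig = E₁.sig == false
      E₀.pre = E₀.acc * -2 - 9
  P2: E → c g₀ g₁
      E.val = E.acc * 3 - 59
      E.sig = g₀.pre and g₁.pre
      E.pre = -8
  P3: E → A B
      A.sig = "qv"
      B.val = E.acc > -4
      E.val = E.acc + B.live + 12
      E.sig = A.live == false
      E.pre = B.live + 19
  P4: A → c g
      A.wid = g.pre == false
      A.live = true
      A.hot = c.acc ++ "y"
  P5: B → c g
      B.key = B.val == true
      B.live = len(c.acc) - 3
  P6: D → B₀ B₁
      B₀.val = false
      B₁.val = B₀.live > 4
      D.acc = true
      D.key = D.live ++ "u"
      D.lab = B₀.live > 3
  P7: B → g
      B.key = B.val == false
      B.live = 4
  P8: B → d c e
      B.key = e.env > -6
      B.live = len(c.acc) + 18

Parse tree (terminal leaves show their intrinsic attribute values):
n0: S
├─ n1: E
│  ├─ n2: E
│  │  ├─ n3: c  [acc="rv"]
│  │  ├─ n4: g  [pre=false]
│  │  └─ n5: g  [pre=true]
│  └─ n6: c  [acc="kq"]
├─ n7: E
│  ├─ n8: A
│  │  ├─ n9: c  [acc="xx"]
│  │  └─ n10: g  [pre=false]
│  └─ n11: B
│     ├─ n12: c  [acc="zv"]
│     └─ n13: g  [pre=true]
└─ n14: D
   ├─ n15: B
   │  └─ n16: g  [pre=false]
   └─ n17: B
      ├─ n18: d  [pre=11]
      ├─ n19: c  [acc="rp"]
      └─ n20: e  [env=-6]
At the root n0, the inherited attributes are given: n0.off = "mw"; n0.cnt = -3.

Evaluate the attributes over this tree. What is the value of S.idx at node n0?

1. n0.off = "mw"  [given at root]
2. n0.cnt = -3  [given at root]
3. n1.acc = -7  [S.cnt - 4]
4. n2.acc = 25  [25]
5. n3.acc = "rv"  [terminal]
6. n4.pre = false  [terminal]
7. n5.pre = true  [terminal]
8. n2.val = 16  [E.acc * 3 - 59]
9. n2.sig = false  [g₀.pre and g₁.pre]
10. n2.pre = -8  [-8]
11. n6.acc = "kq"  [terminal]
12. n1.val = 26  [E₁.pre + E₀.acc + 41]
13. n1.sig = true  [E₁.sig == false]
14. n1.pre = 5  [E₀.acc * -2 - 9]
15. n7.acc = -3  [S.cnt]
16. n8.sig = "qv"  ["qv"]
17. n9.acc = "xx"  [terminal]
18. n10.pre = false  [terminal]
19. n8.wid = true  [g.pre == false]
20. n8.live = true  [true]
21. n8.hot = "xxy"  [c.acc ++ "y"]
22. n11.val = true  [E.acc > -4]
23. n12.acc = "zv"  [terminal]
24. n13.pre = true  [terminal]
25. n11.key = true  [B.val == true]
26. n11.live = -1  [len(c.acc) - 3]
27. n7.val = 8  [E.acc + B.live + 12]
28. n7.sig = false  [A.live == false]
29. n7.pre = 18  [B.live + 19]
30. n14.live = "rmw"  ["r" ++ S.off]
31. n15.val = false  [false]
32. n16.pre = false  [terminal]
33. n15.key = true  [B.val == false]
34. n15.live = 4  [4]
35. n17.val = false  [B₀.live > 4]
36. n18.pre = 11  [terminal]
37. n19.acc = "rp"  [terminal]
38. n20.env = -6  [terminal]
39. n17.key = false  [e.env > -6]
40. n17.live = 20  [len(c.acc) + 18]
41. n14.acc = true  [true]
42. n14.key = "rmwu"  [D.live ++ "u"]
43. n14.lab = true  [B₀.live > 3]
44. n0.idx = 9  [E₀.pre + E₁.pre - 14]
45. n0.env = false  [E₁.sig == true]

9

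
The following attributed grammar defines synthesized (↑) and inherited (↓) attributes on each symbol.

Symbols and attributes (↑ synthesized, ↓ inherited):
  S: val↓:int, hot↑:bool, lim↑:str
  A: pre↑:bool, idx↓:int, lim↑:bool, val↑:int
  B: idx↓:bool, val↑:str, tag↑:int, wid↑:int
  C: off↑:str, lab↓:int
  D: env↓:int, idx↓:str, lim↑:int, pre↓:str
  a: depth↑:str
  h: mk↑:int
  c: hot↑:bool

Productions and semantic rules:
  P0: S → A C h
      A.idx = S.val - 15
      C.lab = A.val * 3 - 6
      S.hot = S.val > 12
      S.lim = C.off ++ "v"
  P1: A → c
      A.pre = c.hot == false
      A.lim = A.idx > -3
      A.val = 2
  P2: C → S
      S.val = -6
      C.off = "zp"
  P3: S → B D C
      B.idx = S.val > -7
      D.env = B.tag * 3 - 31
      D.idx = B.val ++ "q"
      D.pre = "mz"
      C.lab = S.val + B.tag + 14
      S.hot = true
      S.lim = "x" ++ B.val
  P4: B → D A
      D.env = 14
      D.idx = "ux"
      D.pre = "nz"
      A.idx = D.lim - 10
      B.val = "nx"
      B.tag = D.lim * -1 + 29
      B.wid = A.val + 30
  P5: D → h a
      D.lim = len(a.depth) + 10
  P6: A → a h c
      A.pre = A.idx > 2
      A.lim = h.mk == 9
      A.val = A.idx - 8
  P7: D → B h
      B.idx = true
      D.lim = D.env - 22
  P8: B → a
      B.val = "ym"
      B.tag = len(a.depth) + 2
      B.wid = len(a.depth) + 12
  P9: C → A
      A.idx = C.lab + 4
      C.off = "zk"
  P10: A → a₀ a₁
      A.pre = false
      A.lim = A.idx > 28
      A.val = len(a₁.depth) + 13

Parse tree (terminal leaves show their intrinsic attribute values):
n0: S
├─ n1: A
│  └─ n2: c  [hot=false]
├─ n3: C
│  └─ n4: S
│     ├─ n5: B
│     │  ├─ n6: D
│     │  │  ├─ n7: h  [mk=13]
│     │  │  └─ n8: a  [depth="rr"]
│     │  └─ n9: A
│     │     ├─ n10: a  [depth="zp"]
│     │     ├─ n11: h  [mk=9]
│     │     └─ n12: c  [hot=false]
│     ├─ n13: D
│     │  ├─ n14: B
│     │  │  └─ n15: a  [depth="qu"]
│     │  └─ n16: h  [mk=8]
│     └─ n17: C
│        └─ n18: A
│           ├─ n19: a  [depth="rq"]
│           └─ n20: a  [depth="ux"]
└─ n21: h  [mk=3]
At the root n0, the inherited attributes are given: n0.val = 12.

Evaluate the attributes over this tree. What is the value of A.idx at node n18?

1. n0.val = 12  [given at root]
2. n1.idx = -3  [S.val - 15]
3. n2.hot = false  [terminal]
4. n1.pre = true  [c.hot == false]
5. n1.lim = false  [A.idx > -3]
6. n1.val = 2  [2]
7. n3.lab = 0  [A.val * 3 - 6]
8. n4.val = -6  [-6]
9. n5.idx = true  [S.val > -7]
10. n6.env = 14  [14]
11. n6.idx = "ux"  ["ux"]
12. n6.pre = "nz"  ["nz"]
13. n7.mk = 13  [terminal]
14. n8.depth = "rr"  [terminal]
15. n6.lim = 12  [len(a.depth) + 10]
16. n9.idx = 2  [D.lim - 10]
17. n10.depth = "zp"  [terminal]
18. n11.mk = 9  [terminal]
19. n12.hot = false  [terminal]
20. n9.pre = false  [A.idx > 2]
21. n9.lim = true  [h.mk == 9]
22. n9.val = -6  [A.idx - 8]
23. n5.val = "nx"  ["nx"]
24. n5.tag = 17  [D.lim * -1 + 29]
25. n5.wid = 24  [A.val + 30]
26. n13.env = 20  [B.tag * 3 - 31]
27. n13.idx = "nxq"  [B.val ++ "q"]
28. n13.pre = "mz"  ["mz"]
29. n14.idx = true  [true]
30. n15.depth = "qu"  [terminal]
31. n14.val = "ym"  ["ym"]
32. n14.tag = 4  [len(a.depth) + 2]
33. n14.wid = 14  [len(a.depth) + 12]
34. n16.mk = 8  [terminal]
35. n13.lim = -2  [D.env - 22]
36. n17.lab = 25  [S.val + B.tag + 14]
37. n18.idx = 29  [C.lab + 4]
38. n19.depth = "rq"  [terminal]
39. n20.depth = "ux"  [terminal]
40. n18.pre = false  [false]
41. n18.lim = true  [A.idx > 28]
42. n18.val = 15  [len(a₁.depth) + 13]
43. n17.off = "zk"  ["zk"]
44. n4.hot = true  [true]
45. n4.lim = "xnx"  ["x" ++ B.val]
46. n3.off = "zp"  ["zp"]
47. n21.mk = 3  [terminal]
48. n0.hot = false  [S.val > 12]
49. n0.lim = "zpv"  [C.off ++ "v"]

29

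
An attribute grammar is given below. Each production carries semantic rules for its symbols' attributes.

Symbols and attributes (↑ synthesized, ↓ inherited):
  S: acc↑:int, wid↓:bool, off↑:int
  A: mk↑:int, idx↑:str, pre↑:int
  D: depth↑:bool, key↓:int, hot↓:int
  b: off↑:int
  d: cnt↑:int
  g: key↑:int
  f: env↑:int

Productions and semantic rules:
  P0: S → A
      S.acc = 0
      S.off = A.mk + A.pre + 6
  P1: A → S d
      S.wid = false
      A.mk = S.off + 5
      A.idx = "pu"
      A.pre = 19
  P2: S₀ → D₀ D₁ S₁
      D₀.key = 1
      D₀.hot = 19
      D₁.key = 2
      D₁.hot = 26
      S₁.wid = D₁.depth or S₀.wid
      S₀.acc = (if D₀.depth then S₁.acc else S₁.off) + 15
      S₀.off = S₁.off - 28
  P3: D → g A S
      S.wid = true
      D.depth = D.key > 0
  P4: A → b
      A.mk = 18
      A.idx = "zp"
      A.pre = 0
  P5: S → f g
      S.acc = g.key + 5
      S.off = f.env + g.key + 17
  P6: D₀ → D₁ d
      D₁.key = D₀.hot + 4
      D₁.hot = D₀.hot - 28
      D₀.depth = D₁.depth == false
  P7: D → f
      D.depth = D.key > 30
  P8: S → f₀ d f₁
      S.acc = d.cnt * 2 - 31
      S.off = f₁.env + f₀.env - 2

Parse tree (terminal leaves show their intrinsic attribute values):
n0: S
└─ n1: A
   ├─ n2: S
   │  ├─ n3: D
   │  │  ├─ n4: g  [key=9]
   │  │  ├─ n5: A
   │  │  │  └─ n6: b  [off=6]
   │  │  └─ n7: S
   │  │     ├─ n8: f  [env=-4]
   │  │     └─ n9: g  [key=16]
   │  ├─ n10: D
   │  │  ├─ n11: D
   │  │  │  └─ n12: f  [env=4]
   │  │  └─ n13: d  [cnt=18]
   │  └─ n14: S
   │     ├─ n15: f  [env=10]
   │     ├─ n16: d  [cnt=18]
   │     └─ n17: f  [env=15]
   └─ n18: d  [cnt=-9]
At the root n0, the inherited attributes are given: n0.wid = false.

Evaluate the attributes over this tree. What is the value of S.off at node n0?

1. n0.wid = false  [given at root]
2. n2.wid = false  [false]
3. n3.key = 1  [1]
4. n3.hot = 19  [19]
5. n4.key = 9  [terminal]
6. n6.off = 6  [terminal]
7. n5.mk = 18  [18]
8. n5.idx = "zp"  ["zp"]
9. n5.pre = 0  [0]
10. n7.wid = true  [true]
11. n8.env = -4  [terminal]
12. n9.key = 16  [terminal]
13. n7.acc = 21  [g.key + 5]
14. n7.off = 29  [f.env + g.key + 17]
15. n3.depth = true  [D.key > 0]
16. n10.key = 2  [2]
17. n10.hot = 26  [26]
18. n11.key = 30  [D₀.hot + 4]
19. n11.hot = -2  [D₀.hot - 28]
20. n12.env = 4  [terminal]
21. n11.depth = false  [D.key > 30]
22. n13.cnt = 18  [terminal]
23. n10.depth = true  [D₁.depth == false]
24. n14.wid = true  [D₁.depth or S₀.wid]
25. n15.env = 10  [terminal]
26. n16.cnt = 18  [terminal]
27. n17.env = 15  [terminal]
28. n14.acc = 5  [d.cnt * 2 - 31]
29. n14.off = 23  [f₁.env + f₀.env - 2]
30. n2.acc = 20  [(if D₀.depth then S₁.acc else S₁.off) + 15]
31. n2.off = -5  [S₁.off - 28]
32. n18.cnt = -9  [terminal]
33. n1.mk = 0  [S.off + 5]
34. n1.idx = "pu"  ["pu"]
35. n1.pre = 19  [19]
36. n0.acc = 0  [0]
37. n0.off = 25  [A.mk + A.pre + 6]

25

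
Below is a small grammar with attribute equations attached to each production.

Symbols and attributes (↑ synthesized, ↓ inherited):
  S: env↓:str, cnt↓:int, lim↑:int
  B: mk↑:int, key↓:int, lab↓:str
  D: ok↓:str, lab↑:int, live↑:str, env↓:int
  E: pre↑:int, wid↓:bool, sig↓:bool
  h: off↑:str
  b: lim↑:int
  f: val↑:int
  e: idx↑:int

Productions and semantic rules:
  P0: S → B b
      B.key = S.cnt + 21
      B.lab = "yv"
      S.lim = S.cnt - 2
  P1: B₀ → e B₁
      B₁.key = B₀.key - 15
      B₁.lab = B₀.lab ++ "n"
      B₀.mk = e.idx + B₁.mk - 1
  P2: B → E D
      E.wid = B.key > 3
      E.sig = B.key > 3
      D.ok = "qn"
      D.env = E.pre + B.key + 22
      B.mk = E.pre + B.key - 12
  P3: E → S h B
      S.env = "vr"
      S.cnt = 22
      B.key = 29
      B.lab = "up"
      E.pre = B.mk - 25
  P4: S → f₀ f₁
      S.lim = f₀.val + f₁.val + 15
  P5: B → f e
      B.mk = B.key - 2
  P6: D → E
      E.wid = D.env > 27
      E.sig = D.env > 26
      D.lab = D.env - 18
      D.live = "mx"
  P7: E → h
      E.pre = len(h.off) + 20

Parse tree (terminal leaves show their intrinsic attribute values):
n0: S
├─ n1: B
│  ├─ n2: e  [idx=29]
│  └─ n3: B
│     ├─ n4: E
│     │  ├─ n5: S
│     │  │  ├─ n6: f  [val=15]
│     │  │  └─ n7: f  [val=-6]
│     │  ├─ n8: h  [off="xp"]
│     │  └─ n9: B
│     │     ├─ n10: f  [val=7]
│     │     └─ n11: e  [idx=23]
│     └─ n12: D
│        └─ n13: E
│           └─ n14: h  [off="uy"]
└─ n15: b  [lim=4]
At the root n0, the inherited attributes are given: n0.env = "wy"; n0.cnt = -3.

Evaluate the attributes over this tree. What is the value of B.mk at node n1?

1. n0.env = "wy"  [given at root]
2. n0.cnt = -3  [given at root]
3. n1.key = 18  [S.cnt + 21]
4. n1.lab = "yv"  ["yv"]
5. n2.idx = 29  [terminal]
6. n3.key = 3  [B₀.key - 15]
7. n3.lab = "yvn"  [B₀.lab ++ "n"]
8. n4.wid = false  [B.key > 3]
9. n4.sig = false  [B.key > 3]
10. n5.env = "vr"  ["vr"]
11. n5.cnt = 22  [22]
12. n6.val = 15  [terminal]
13. n7.val = -6  [terminal]
14. n5.lim = 24  [f₀.val + f₁.val + 15]
15. n8.off = "xp"  [terminal]
16. n9.key = 29  [29]
17. n9.lab = "up"  ["up"]
18. n10.val = 7  [terminal]
19. n11.idx = 23  [terminal]
20. n9.mk = 27  [B.key - 2]
21. n4.pre = 2  [B.mk - 25]
22. n12.ok = "qn"  ["qn"]
23. n12.env = 27  [E.pre + B.key + 22]
24. n13.wid = false  [D.env > 27]
25. n13.sig = true  [D.env > 26]
26. n14.off = "uy"  [terminal]
27. n13.pre = 22  [len(h.off) + 20]
28. n12.lab = 9  [D.env - 18]
29. n12.live = "mx"  ["mx"]
30. n3.mk = -7  [E.pre + B.key - 12]
31. n1.mk = 21  [e.idx + B₁.mk - 1]
32. n15.lim = 4  [terminal]
33. n0.lim = -5  [S.cnt - 2]

21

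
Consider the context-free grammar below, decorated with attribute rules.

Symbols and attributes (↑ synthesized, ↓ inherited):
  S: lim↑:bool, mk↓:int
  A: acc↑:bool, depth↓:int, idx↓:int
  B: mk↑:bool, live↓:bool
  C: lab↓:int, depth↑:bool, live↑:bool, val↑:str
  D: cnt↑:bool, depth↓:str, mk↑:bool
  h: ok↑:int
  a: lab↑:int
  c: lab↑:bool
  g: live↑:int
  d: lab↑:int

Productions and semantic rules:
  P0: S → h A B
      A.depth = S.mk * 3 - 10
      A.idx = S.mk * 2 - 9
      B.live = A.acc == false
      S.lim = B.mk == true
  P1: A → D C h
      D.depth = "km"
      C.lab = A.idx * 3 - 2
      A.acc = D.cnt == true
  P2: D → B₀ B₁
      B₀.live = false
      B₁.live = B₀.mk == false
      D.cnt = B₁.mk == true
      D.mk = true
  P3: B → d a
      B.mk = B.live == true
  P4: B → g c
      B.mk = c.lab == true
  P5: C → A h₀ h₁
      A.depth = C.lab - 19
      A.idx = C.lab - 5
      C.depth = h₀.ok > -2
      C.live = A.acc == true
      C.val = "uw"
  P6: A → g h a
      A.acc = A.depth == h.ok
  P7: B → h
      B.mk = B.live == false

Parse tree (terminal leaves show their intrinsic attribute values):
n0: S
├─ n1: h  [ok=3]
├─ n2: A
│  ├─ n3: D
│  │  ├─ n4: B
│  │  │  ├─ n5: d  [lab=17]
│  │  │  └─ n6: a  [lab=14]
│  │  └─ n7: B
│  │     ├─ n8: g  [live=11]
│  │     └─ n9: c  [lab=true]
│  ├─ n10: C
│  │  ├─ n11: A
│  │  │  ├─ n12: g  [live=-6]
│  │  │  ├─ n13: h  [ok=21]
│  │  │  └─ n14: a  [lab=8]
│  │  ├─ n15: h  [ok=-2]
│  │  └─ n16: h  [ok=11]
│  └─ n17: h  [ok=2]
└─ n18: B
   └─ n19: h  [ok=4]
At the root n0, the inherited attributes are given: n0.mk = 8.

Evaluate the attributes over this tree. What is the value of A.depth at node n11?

0

1. n0.mk = 8  [given at root]
2. n1.ok = 3  [terminal]
3. n2.depth = 14  [S.mk * 3 - 10]
4. n2.idx = 7  [S.mk * 2 - 9]
5. n3.depth = "km"  ["km"]
6. n4.live = false  [false]
7. n5.lab = 17  [terminal]
8. n6.lab = 14  [terminal]
9. n4.mk = false  [B.live == true]
10. n7.live = true  [B₀.mk == false]
11. n8.live = 11  [terminal]
12. n9.lab = true  [terminal]
13. n7.mk = true  [c.lab == true]
14. n3.cnt = true  [B₁.mk == true]
15. n3.mk = true  [true]
16. n10.lab = 19  [A.idx * 3 - 2]
17. n11.depth = 0  [C.lab - 19]
18. n11.idx = 14  [C.lab - 5]
19. n12.live = -6  [terminal]
20. n13.ok = 21  [terminal]
21. n14.lab = 8  [terminal]
22. n11.acc = false  [A.depth == h.ok]
23. n15.ok = -2  [terminal]
24. n16.ok = 11  [terminal]
25. n10.depth = false  [h₀.ok > -2]
26. n10.live = false  [A.acc == true]
27. n10.val = "uw"  ["uw"]
28. n17.ok = 2  [terminal]
29. n2.acc = true  [D.cnt == true]
30. n18.live = false  [A.acc == false]
31. n19.ok = 4  [terminal]
32. n18.mk = true  [B.live == false]
33. n0.lim = true  [B.mk == true]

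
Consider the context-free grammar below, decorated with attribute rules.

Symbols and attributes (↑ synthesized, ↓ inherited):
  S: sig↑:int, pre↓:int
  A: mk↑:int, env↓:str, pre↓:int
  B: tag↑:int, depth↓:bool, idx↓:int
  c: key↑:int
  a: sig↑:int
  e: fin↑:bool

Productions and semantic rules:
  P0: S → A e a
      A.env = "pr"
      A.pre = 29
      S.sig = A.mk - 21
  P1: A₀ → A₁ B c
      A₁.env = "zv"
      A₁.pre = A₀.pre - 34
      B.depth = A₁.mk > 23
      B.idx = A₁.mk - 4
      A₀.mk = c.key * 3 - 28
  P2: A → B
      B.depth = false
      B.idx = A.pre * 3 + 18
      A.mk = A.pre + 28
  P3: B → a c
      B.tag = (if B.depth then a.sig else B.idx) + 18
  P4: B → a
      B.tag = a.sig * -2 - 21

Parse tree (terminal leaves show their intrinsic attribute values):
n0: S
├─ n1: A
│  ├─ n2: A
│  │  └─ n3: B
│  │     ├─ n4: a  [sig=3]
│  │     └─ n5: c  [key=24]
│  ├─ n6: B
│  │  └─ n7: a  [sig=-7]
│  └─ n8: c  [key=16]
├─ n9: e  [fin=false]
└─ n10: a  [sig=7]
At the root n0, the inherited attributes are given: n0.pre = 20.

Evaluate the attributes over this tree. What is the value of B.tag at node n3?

21

1. n0.pre = 20  [given at root]
2. n1.env = "pr"  ["pr"]
3. n1.pre = 29  [29]
4. n2.env = "zv"  ["zv"]
5. n2.pre = -5  [A₀.pre - 34]
6. n3.depth = false  [false]
7. n3.idx = 3  [A.pre * 3 + 18]
8. n4.sig = 3  [terminal]
9. n5.key = 24  [terminal]
10. n3.tag = 21  [(if B.depth then a.sig else B.idx) + 18]
11. n2.mk = 23  [A.pre + 28]
12. n6.depth = false  [A₁.mk > 23]
13. n6.idx = 19  [A₁.mk - 4]
14. n7.sig = -7  [terminal]
15. n6.tag = -7  [a.sig * -2 - 21]
16. n8.key = 16  [terminal]
17. n1.mk = 20  [c.key * 3 - 28]
18. n9.fin = false  [terminal]
19. n10.sig = 7  [terminal]
20. n0.sig = -1  [A.mk - 21]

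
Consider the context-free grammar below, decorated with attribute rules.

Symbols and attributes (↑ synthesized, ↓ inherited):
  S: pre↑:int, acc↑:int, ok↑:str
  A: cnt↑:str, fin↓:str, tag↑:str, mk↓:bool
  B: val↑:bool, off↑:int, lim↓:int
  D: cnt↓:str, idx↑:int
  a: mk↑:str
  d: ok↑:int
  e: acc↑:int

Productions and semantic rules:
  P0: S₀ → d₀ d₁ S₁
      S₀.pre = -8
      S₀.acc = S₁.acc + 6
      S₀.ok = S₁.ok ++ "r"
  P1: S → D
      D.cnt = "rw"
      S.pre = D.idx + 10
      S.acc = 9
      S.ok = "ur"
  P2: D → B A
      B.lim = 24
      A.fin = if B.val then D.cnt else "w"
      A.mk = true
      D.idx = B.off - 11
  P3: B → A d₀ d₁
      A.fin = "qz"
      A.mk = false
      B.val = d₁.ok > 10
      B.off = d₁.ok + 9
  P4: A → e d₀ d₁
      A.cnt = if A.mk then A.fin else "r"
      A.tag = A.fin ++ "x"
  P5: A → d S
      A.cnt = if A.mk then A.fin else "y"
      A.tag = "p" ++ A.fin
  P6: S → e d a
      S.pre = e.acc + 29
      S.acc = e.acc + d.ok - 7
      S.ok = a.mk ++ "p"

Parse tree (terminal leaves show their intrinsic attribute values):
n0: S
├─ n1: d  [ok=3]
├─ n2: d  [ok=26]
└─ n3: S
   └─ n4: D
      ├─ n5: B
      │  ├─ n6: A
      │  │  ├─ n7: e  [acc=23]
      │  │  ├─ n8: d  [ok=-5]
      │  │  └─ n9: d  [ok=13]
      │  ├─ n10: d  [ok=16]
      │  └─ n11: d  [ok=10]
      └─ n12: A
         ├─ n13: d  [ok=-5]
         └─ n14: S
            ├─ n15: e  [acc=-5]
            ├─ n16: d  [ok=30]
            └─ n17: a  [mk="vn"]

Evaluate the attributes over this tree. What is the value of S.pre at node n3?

18

1. n1.ok = 3  [terminal]
2. n2.ok = 26  [terminal]
3. n4.cnt = "rw"  ["rw"]
4. n5.lim = 24  [24]
5. n6.fin = "qz"  ["qz"]
6. n6.mk = false  [false]
7. n7.acc = 23  [terminal]
8. n8.ok = -5  [terminal]
9. n9.ok = 13  [terminal]
10. n6.cnt = "r"  [if A.mk then A.fin else "r"]
11. n6.tag = "qzx"  [A.fin ++ "x"]
12. n10.ok = 16  [terminal]
13. n11.ok = 10  [terminal]
14. n5.val = false  [d₁.ok > 10]
15. n5.off = 19  [d₁.ok + 9]
16. n12.fin = "w"  [if B.val then D.cnt else "w"]
17. n12.mk = true  [true]
18. n13.ok = -5  [terminal]
19. n15.acc = -5  [terminal]
20. n16.ok = 30  [terminal]
21. n17.mk = "vn"  [terminal]
22. n14.pre = 24  [e.acc + 29]
23. n14.acc = 18  [e.acc + d.ok - 7]
24. n14.ok = "vnp"  [a.mk ++ "p"]
25. n12.cnt = "w"  [if A.mk then A.fin else "y"]
26. n12.tag = "pw"  ["p" ++ A.fin]
27. n4.idx = 8  [B.off - 11]
28. n3.pre = 18  [D.idx + 10]
29. n3.acc = 9  [9]
30. n3.ok = "ur"  ["ur"]
31. n0.pre = -8  [-8]
32. n0.acc = 15  [S₁.acc + 6]
33. n0.ok = "urr"  [S₁.ok ++ "r"]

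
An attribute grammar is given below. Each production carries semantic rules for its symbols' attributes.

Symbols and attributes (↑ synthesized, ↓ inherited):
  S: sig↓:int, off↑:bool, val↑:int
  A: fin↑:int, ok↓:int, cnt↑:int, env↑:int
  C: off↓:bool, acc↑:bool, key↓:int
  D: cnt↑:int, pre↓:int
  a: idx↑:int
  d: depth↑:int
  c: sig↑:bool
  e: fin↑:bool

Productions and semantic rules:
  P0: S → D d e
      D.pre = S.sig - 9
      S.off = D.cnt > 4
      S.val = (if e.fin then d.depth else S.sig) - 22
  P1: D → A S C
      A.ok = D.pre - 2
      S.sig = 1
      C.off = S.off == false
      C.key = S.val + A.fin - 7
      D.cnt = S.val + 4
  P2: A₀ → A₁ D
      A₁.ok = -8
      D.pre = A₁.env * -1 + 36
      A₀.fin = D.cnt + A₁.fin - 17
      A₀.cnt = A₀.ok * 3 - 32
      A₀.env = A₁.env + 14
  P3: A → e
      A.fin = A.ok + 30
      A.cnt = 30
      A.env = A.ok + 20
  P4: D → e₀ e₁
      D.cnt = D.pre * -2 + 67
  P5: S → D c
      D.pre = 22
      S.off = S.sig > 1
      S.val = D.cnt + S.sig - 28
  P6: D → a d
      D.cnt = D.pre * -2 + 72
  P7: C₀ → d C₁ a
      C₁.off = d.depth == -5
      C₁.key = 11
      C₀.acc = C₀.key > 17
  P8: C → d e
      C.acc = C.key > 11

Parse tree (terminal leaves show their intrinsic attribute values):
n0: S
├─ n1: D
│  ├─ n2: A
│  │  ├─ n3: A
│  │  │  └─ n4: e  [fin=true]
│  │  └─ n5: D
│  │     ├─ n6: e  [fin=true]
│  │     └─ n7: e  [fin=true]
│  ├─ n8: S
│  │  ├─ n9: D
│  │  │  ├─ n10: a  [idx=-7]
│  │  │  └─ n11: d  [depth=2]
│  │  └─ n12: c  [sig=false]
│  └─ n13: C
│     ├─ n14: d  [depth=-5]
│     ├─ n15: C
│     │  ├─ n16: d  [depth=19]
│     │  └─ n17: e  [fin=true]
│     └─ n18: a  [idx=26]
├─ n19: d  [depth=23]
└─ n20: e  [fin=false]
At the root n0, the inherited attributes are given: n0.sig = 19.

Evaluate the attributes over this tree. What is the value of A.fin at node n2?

24

1. n0.sig = 19  [given at root]
2. n1.pre = 10  [S.sig - 9]
3. n2.ok = 8  [D.pre - 2]
4. n3.ok = -8  [-8]
5. n4.fin = true  [terminal]
6. n3.fin = 22  [A.ok + 30]
7. n3.cnt = 30  [30]
8. n3.env = 12  [A.ok + 20]
9. n5.pre = 24  [A₁.env * -1 + 36]
10. n6.fin = true  [terminal]
11. n7.fin = true  [terminal]
12. n5.cnt = 19  [D.pre * -2 + 67]
13. n2.fin = 24  [D.cnt + A₁.fin - 17]
14. n2.cnt = -8  [A₀.ok * 3 - 32]
15. n2.env = 26  [A₁.env + 14]
16. n8.sig = 1  [1]
17. n9.pre = 22  [22]
18. n10.idx = -7  [terminal]
19. n11.depth = 2  [terminal]
20. n9.cnt = 28  [D.pre * -2 + 72]
21. n12.sig = false  [terminal]
22. n8.off = false  [S.sig > 1]
23. n8.val = 1  [D.cnt + S.sig - 28]
24. n13.off = true  [S.off == false]
25. n13.key = 18  [S.val + A.fin - 7]
26. n14.depth = -5  [terminal]
27. n15.off = true  [d.depth == -5]
28. n15.key = 11  [11]
29. n16.depth = 19  [terminal]
30. n17.fin = true  [terminal]
31. n15.acc = false  [C.key > 11]
32. n18.idx = 26  [terminal]
33. n13.acc = true  [C₀.key > 17]
34. n1.cnt = 5  [S.val + 4]
35. n19.depth = 23  [terminal]
36. n20.fin = false  [terminal]
37. n0.off = true  [D.cnt > 4]
38. n0.val = -3  [(if e.fin then d.depth else S.sig) - 22]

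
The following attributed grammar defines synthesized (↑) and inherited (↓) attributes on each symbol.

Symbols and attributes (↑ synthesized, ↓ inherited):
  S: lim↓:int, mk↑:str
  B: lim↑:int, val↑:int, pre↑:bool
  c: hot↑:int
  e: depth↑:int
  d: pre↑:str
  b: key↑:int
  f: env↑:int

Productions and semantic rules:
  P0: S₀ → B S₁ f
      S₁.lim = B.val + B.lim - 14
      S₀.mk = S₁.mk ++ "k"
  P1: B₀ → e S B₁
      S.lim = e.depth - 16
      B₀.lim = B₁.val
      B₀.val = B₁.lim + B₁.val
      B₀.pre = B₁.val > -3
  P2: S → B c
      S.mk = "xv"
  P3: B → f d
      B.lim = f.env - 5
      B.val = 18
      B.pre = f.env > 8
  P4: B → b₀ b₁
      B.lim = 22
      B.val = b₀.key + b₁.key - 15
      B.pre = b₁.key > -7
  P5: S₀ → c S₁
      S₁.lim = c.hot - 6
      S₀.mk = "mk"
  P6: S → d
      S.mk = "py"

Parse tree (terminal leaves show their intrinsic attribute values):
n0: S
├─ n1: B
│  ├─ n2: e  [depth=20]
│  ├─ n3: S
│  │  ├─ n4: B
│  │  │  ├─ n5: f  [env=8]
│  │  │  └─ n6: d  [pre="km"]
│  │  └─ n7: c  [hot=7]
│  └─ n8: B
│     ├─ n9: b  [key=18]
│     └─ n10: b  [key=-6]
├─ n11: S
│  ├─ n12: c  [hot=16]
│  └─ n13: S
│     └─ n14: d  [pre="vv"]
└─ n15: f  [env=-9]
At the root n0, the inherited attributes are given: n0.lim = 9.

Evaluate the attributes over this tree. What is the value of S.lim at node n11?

1. n0.lim = 9  [given at root]
2. n2.depth = 20  [terminal]
3. n3.lim = 4  [e.depth - 16]
4. n5.env = 8  [terminal]
5. n6.pre = "km"  [terminal]
6. n4.lim = 3  [f.env - 5]
7. n4.val = 18  [18]
8. n4.pre = false  [f.env > 8]
9. n7.hot = 7  [terminal]
10. n3.mk = "xv"  ["xv"]
11. n9.key = 18  [terminal]
12. n10.key = -6  [terminal]
13. n8.lim = 22  [22]
14. n8.val = -3  [b₀.key + b₁.key - 15]
15. n8.pre = true  [b₁.key > -7]
16. n1.lim = -3  [B₁.val]
17. n1.val = 19  [B₁.lim + B₁.val]
18. n1.pre = false  [B₁.val > -3]
19. n11.lim = 2  [B.val + B.lim - 14]
20. n12.hot = 16  [terminal]
21. n13.lim = 10  [c.hot - 6]
22. n14.pre = "vv"  [terminal]
23. n13.mk = "py"  ["py"]
24. n11.mk = "mk"  ["mk"]
25. n15.env = -9  [terminal]
26. n0.mk = "mkk"  [S₁.mk ++ "k"]

2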